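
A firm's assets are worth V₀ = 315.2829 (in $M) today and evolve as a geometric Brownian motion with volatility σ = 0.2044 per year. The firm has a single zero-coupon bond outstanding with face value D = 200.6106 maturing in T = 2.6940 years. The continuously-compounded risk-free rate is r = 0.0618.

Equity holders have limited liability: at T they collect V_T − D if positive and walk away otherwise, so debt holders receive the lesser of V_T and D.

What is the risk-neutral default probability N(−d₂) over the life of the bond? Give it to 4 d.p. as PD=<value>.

d₁ = [ln(V₀/D) + (r + σ²/2)T] / (σ√T)
   = [ln(315.2829/200.6106) + (0.0618 + 0.5·0.2044²)·2.6940] / (0.2044·√2.6940)
   = [0.452105 + 0.222766] / 0.335490 = 2.011596
d₂ = d₁ − σ√T = 2.011596 − 0.335490 = 1.676106
risk-neutral PD = N(−d₂) = N(-1.676106) = 0.046859

PD=0.0469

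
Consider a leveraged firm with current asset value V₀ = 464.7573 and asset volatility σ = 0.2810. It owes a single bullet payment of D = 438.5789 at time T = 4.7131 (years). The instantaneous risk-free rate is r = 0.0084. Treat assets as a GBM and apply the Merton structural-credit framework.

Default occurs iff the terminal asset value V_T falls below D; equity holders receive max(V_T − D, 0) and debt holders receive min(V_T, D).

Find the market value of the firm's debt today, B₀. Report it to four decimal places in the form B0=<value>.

d₁ = [ln(V₀/D) + (r + σ²/2)T] / (σ√T)
   = [ln(464.7573/438.5789) + (0.0084 + 0.5·0.2810²)·4.7131] / (0.2810·√4.7131)
   = [0.057976 + 0.225666] / 0.610042 = 0.464954
d₂ = d₁ − σ√T = 0.464954 − 0.610042 = -0.145088
N(d₁) = 0.679018,  N(d₂) = 0.442321,  e^(−rT) = 0.961183
E₀ = V₀·N(d₁) − D·e^(−rT)·N(d₂)
   = 464.7573·0.679018 − 438.5789·0.961183·0.442321 = 129.116064
B₀ = V₀ − E₀ = 464.7573 − 129.116064 = 335.641236

B0=335.6412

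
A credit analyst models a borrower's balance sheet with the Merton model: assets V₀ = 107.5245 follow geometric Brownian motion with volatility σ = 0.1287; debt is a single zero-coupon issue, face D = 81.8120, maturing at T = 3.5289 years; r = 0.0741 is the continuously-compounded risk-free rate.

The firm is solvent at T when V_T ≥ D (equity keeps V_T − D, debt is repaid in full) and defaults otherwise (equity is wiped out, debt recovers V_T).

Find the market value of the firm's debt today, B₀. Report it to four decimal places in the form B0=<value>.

B0=62.8938

d₁ = [ln(V₀/D) + (r + σ²/2)T] / (σ√T)
   = [ln(107.5245/81.8120) + (0.0741 + 0.5·0.1287²)·3.5289] / (0.1287·√3.5289)
   = [0.273295 + 0.290717] / 0.241768 = 2.332868
d₂ = d₁ − σ√T = 2.332868 − 0.241768 = 2.091100
N(d₁) = 0.990172,  N(d₂) = 0.981740,  e^(−rT) = 0.769902
E₀ = V₀·N(d₁) − D·e^(−rT)·N(d₂)
   = 107.5245·0.990172 − 81.8120·0.769902·0.981740 = 44.630660
B₀ = V₀ − E₀ = 107.5245 − 44.630660 = 62.893840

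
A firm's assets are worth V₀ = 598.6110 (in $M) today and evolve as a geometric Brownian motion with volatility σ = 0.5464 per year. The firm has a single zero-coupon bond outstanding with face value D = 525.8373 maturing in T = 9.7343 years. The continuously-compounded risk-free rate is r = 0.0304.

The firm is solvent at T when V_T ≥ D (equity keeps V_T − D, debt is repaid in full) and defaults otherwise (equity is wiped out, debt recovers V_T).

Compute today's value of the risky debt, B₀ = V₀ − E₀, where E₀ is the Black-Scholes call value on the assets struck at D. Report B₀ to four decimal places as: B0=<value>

B0=187.8631

d₁ = [ln(V₀/D) + (r + σ²/2)T] / (σ√T)
   = [ln(598.6110/525.8373) + (0.0304 + 0.5·0.5464²)·9.7343] / (0.5464·√9.7343)
   = [0.129620 + 1.749025] / 1.704759 = 1.102000
d₂ = d₁ − σ√T = 1.102000 − 1.704759 = -0.602759
N(d₁) = 0.864769,  N(d₂) = 0.273334,  e^(−rT) = 0.743845
E₀ = V₀·N(d₁) − D·e^(−rT)·N(d₂)
   = 598.6110·0.864769 − 525.8373·0.743845·0.273334 = 410.747922
B₀ = V₀ − E₀ = 598.6110 − 410.747922 = 187.863078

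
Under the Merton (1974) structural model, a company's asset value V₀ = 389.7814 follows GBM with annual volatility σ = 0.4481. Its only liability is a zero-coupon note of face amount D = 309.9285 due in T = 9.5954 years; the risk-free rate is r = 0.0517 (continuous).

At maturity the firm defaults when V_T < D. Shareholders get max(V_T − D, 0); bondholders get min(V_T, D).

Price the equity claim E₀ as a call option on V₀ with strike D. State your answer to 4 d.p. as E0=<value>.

E0=264.6593

d₁ = [ln(V₀/D) + (r + σ²/2)T] / (σ√T)
   = [ln(389.7814/309.9285) + (0.0517 + 0.5·0.4481²)·9.5954] / (0.4481·√9.5954)
   = [0.229244 + 1.459430] / 1.388054 = 1.216576
d₂ = d₁ − σ√T = 1.216576 − 1.388054 = -0.171478
N(d₁) = 0.888117,  N(d₂) = 0.431924,  e^(−rT) = 0.608912
E₀ = V₀·N(d₁) − D·e^(−rT)·N(d₂)
   = 389.7814·0.888117 − 309.9285·0.608912·0.431924 = 264.659315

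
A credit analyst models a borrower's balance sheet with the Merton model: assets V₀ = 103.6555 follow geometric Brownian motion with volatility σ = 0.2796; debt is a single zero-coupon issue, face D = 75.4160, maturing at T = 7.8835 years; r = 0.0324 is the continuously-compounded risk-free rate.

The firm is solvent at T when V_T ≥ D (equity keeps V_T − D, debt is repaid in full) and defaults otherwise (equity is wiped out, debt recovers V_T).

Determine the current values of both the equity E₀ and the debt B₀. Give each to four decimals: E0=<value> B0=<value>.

E0=53.1692 B0=50.4863

d₁ = [ln(V₀/D) + (r + σ²/2)T] / (σ√T)
   = [ln(103.6555/75.4160) + (0.0324 + 0.5·0.2796²)·7.8835] / (0.2796·√7.8835)
   = [0.318053 + 0.563576] / 0.785049 = 1.123025
d₂ = d₁ − σ√T = 1.123025 − 0.785049 = 0.337976
N(d₁) = 0.869287,  N(d₂) = 0.632309,  e^(−rT) = 0.774587
E₀ = V₀·N(d₁) − D·e^(−rT)·N(d₂)
   = 103.6555·0.869287 − 75.4160·0.774587·0.632309 = 53.169191
B₀ = V₀ − E₀ = 103.6555 − 53.169191 = 50.486309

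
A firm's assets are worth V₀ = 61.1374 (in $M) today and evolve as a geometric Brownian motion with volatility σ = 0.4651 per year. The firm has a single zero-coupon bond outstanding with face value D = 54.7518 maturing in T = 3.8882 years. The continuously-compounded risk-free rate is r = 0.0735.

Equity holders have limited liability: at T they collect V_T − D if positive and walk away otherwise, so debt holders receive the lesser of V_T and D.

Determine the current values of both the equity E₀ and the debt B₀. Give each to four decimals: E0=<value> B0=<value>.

d₁ = [ln(V₀/D) + (r + σ²/2)T] / (σ√T)
   = [ln(61.1374/54.7518) + (0.0735 + 0.5·0.4651²)·3.8882] / (0.4651·√3.8882)
   = [0.110314 + 0.706327] / 0.917108 = 0.890451
d₂ = d₁ − σ√T = 0.890451 − 0.917108 = -0.026657
N(d₁) = 0.813388,  N(d₂) = 0.489367,  e^(−rT) = 0.751426
E₀ = V₀·N(d₁) − D·e^(−rT)·N(d₂)
   = 61.1374·0.813388 − 54.7518·0.751426·0.489367 = 29.594956
B₀ = V₀ − E₀ = 61.1374 − 29.594956 = 31.542444

E0=29.5950 B0=31.5424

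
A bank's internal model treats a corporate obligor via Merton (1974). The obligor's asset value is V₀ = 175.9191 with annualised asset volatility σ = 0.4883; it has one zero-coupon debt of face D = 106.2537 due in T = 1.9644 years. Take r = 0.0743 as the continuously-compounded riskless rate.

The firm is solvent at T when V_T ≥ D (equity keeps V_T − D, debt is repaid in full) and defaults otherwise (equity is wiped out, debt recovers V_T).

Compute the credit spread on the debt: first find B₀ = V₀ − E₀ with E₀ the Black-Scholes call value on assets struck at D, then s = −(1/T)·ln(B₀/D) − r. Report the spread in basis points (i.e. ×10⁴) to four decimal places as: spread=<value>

d₁ = [ln(V₀/D) + (r + σ²/2)T] / (σ√T)
   = [ln(175.9191/106.2537) + (0.0743 + 0.5·0.4883²)·1.9644] / (0.4883·√1.9644)
   = [0.504195 + 0.380148] / 0.684387 = 1.292167
d₂ = d₁ − σ√T = 1.292167 − 0.684387 = 0.607780
N(d₁) = 0.901850,  N(d₂) = 0.728333,  e^(−rT) = 0.864197
E₀ = V₀·N(d₁) − D·e^(−rT)·N(d₂)
   = 175.9191·0.901850 − 106.2537·0.864197·0.728333 = 91.774153
B₀ = V₀ − E₀ = 175.9191 − 91.774153 = 84.144947
spread = −(1/T)·ln(B₀/D) − r = −(1/1.9644)·ln(84.144947/106.2537) − 0.0743 = 0.04445827
in basis points: 0.04445827 × 10⁴ = 444.5827 bp

spread=444.5827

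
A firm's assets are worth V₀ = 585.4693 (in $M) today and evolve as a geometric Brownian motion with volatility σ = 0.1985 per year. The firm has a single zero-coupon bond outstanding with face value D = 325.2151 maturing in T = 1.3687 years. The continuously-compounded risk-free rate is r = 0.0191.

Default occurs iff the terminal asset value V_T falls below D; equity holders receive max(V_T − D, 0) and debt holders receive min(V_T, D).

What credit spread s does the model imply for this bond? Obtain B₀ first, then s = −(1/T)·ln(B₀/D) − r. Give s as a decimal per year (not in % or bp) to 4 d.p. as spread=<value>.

d₁ = [ln(V₀/D) + (r + σ²/2)T] / (σ√T)
   = [ln(585.4693/325.2151) + (0.0191 + 0.5·0.1985²)·1.3687] / (0.1985·√1.3687)
   = [0.587927 + 0.053107] / 0.232228 = 2.760365
d₂ = d₁ − σ√T = 2.760365 − 0.232228 = 2.528137
N(d₁) = 0.997113,  N(d₂) = 0.994267,  e^(−rT) = 0.974197
E₀ = V₀·N(d₁) − D·e^(−rT)·N(d₂)
   = 585.4693·0.997113 − 325.2151·0.974197·0.994267 = 268.772207
B₀ = V₀ − E₀ = 585.4693 − 268.772207 = 316.697093
spread = −(1/T)·ln(B₀/D) − r = −(1/1.3687)·ln(316.697093/325.2151) − 0.0191 = 0.00029142

spread=0.0003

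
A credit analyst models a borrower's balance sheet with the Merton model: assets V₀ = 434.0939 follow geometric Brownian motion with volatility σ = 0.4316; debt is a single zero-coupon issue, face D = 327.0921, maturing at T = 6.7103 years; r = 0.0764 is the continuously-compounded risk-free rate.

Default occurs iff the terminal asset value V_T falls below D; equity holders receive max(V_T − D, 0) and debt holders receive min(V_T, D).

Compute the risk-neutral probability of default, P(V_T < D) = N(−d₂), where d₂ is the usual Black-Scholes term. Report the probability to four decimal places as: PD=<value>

d₁ = [ln(V₀/D) + (r + σ²/2)T] / (σ√T)
   = [ln(434.0939/327.0921) + (0.0764 + 0.5·0.4316²)·6.7103] / (0.4316·√6.7103)
   = [0.283019 + 1.137659] / 1.118027 = 1.270701
d₂ = d₁ − σ√T = 1.270701 − 1.118027 = 0.152674
risk-neutral PD = N(−d₂) = N(-0.152674) = 0.439328

PD=0.4393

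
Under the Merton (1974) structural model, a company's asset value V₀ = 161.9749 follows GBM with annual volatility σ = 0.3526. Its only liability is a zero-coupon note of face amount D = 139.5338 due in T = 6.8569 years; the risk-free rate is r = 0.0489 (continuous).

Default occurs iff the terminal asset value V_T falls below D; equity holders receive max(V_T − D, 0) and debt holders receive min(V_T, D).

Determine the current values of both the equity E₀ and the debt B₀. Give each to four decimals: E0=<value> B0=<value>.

d₁ = [ln(V₀/D) + (r + σ²/2)T] / (σ√T)
   = [ln(161.9749/139.5338) + (0.0489 + 0.5·0.3526²)·6.8569] / (0.3526·√6.8569)
   = [0.149135 + 0.761550] / 0.923307 = 0.986329
d₂ = d₁ − σ√T = 0.986329 − 0.923307 = 0.063022
N(d₁) = 0.838014,  N(d₂) = 0.525126,  e^(−rT) = 0.715122
E₀ = V₀·N(d₁) − D·e^(−rT)·N(d₂)
   = 161.9749·0.838014 − 139.5338·0.715122·0.525126 = 83.338320
B₀ = V₀ − E₀ = 161.9749 − 83.338320 = 78.636580

E0=83.3383 B0=78.6366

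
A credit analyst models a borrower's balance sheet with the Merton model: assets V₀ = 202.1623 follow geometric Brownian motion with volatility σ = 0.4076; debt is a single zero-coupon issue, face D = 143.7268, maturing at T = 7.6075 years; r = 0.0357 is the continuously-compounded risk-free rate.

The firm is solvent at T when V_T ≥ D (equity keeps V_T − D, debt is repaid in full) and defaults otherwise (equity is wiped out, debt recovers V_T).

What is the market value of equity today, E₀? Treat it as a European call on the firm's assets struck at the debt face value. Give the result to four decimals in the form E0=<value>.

d₁ = [ln(V₀/D) + (r + σ²/2)T] / (σ√T)
   = [ln(202.1623/143.7268) + (0.0357 + 0.5·0.4076²)·7.6075] / (0.4076·√7.6075)
   = [0.341157 + 0.903534] / 1.124230 = 1.107150
d₂ = d₁ − σ√T = 1.107150 − 1.124230 = -0.017080
N(d₁) = 0.865885,  N(d₂) = 0.493186,  e^(−rT) = 0.762168
E₀ = V₀·N(d₁) − D·e^(−rT)·N(d₂)
   = 202.1623·0.865885 − 143.7268·0.762168·0.493186 = 121.023771

E0=121.0238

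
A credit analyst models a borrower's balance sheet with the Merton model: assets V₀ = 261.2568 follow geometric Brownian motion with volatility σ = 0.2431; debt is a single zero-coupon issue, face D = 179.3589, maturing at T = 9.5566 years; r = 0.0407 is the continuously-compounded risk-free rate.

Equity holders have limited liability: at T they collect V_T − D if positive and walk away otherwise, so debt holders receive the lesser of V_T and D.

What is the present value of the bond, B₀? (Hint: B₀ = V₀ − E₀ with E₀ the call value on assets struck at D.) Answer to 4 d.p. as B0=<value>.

d₁ = [ln(V₀/D) + (r + σ²/2)T] / (σ√T)
   = [ln(261.2568/179.3589) + (0.0407 + 0.5·0.2431²)·9.5566] / (0.2431·√9.5566)
   = [0.376115 + 0.671340] / 0.751513 = 1.393794
d₂ = d₁ − σ√T = 1.393794 − 0.751513 = 0.642281
N(d₁) = 0.918310,  N(d₂) = 0.739655,  e^(−rT) = 0.677766
E₀ = V₀·N(d₁) − D·e^(−rT)·N(d₂)
   = 261.2568·0.918310 − 179.3589·0.677766·0.739655 = 149.999901
B₀ = V₀ − E₀ = 261.2568 − 149.999901 = 111.256899

B0=111.2569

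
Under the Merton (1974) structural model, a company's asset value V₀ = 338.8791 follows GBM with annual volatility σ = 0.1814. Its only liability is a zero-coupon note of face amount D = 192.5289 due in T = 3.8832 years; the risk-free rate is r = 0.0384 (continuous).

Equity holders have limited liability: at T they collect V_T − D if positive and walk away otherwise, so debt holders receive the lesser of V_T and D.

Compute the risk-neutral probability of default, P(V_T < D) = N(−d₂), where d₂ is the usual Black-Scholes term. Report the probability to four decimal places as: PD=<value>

PD=0.0344

d₁ = [ln(V₀/D) + (r + σ²/2)T] / (σ√T)
   = [ln(338.8791/192.5289) + (0.0384 + 0.5·0.1814²)·3.8832] / (0.1814·√3.8832)
   = [0.565397 + 0.213005] / 0.357464 = 2.177569
d₂ = d₁ − σ√T = 2.177569 − 0.357464 = 1.820105
risk-neutral PD = N(−d₂) = N(-1.820105) = 0.034372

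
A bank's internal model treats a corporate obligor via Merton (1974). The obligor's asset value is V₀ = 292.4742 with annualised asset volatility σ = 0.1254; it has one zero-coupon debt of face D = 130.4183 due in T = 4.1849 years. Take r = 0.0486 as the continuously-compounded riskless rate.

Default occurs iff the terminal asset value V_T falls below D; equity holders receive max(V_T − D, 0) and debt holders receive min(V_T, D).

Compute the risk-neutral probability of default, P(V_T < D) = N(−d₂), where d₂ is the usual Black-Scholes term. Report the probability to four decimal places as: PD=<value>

d₁ = [ln(V₀/D) + (r + σ²/2)T] / (σ√T)
   = [ln(292.4742/130.4183) + (0.0486 + 0.5·0.1254²)·4.1849] / (0.1254·√4.1849)
   = [0.807629 + 0.236290] / 0.256531 = 4.069369
d₂ = d₁ − σ√T = 4.069369 − 0.256531 = 3.812837
risk-neutral PD = N(−d₂) = N(-3.812837) = 0.000069

PD=0.0001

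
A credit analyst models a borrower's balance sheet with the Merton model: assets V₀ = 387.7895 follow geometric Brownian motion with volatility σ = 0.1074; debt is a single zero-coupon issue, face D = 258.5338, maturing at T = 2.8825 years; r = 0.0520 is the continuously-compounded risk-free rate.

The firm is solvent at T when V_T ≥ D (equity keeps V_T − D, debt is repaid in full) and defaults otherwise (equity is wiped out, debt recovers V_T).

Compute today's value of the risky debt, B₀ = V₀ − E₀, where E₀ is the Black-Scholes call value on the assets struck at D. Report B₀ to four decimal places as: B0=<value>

B0=222.5292

d₁ = [ln(V₀/D) + (r + σ²/2)T] / (σ√T)
   = [ln(387.7895/258.5338) + (0.0520 + 0.5·0.1074²)·2.8825] / (0.1074·√2.8825)
   = [0.405436 + 0.166514] / 0.182343 = 3.136676
d₂ = d₁ − σ√T = 3.136676 − 0.182343 = 2.954333
N(d₁) = 0.999146,  N(d₂) = 0.998433,  e^(−rT) = 0.860803
E₀ = V₀·N(d₁) − D·e^(−rT)·N(d₂)
   = 387.7895·0.999146 − 258.5338·0.860803·0.998433 = 165.260270
B₀ = V₀ − E₀ = 387.7895 − 165.260270 = 222.529230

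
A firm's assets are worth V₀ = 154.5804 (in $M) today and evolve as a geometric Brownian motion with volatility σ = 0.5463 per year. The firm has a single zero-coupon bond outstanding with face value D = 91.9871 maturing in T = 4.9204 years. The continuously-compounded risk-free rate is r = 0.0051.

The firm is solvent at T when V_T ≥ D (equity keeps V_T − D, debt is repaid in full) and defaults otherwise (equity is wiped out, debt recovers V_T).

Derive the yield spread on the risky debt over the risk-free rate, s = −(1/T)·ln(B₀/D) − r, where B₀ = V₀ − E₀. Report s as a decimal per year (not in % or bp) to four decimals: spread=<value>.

spread=0.0758

d₁ = [ln(V₀/D) + (r + σ²/2)T] / (σ√T)
   = [ln(154.5804/91.9871) + (0.0051 + 0.5·0.5463²)·4.9204] / (0.5463·√4.9204)
   = [0.519066 + 0.759325] / 1.211801 = 1.054951
d₂ = d₁ − σ√T = 1.054951 − 1.211801 = -0.156850
N(d₁) = 0.854276,  N(d₂) = 0.437682,  e^(−rT) = 0.975218
E₀ = V₀·N(d₁) − D·e^(−rT)·N(d₂)
   = 154.5804·0.854276 − 91.9871·0.975218·0.437682 = 92.791043
B₀ = V₀ − E₀ = 154.5804 − 92.791043 = 61.789357
spread = −(1/T)·ln(B₀/D) − r = −(1/4.9204)·ln(61.789357/91.9871) − 0.0051 = 0.07577091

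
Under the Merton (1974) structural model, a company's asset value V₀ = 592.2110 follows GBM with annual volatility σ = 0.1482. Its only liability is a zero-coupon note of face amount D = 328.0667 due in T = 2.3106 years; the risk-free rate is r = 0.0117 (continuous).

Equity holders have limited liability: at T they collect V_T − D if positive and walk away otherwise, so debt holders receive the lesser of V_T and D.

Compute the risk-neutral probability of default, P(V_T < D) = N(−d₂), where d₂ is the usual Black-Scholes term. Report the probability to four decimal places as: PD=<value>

PD=0.0043

d₁ = [ln(V₀/D) + (r + σ²/2)T] / (σ√T)
   = [ln(592.2110/328.0667) + (0.0117 + 0.5·0.1482²)·2.3106] / (0.1482·√2.3106)
   = [0.590646 + 0.052408] / 0.225274 = 2.854546
d₂ = d₁ − σ√T = 2.854546 − 0.225274 = 2.629272
risk-neutral PD = N(−d₂) = N(-2.629272) = 0.004278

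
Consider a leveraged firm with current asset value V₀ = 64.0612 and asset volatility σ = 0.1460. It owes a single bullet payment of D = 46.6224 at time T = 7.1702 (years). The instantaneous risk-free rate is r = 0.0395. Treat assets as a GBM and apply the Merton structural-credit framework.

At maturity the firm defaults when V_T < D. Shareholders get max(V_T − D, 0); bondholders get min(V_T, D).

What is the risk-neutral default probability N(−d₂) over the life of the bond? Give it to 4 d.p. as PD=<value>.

PD=0.0898

d₁ = [ln(V₀/D) + (r + σ²/2)T] / (σ√T)
   = [ln(64.0612/46.6224) + (0.0395 + 0.5·0.1460²)·7.1702] / (0.1460·√7.1702)
   = [0.317758 + 0.359643] / 0.390948 = 1.732715
d₂ = d₁ − σ√T = 1.732715 − 0.390948 = 1.341767
risk-neutral PD = N(−d₂) = N(-1.341767) = 0.089836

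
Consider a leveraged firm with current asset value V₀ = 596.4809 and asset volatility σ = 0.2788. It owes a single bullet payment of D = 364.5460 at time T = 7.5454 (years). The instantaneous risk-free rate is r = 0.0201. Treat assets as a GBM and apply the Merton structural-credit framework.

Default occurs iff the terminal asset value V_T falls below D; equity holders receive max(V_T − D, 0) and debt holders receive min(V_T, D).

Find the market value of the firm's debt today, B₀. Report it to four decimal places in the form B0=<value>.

d₁ = [ln(V₀/D) + (r + σ²/2)T] / (σ√T)
   = [ln(596.4809/364.5460) + (0.0201 + 0.5·0.2788²)·7.5454] / (0.2788·√7.5454)
   = [0.492394 + 0.444912] / 0.765833 = 1.223906
d₂ = d₁ − σ√T = 1.223906 − 0.765833 = 0.458073
N(d₁) = 0.889506,  N(d₂) = 0.676550,  e^(−rT) = 0.859278
E₀ = V₀·N(d₁) − D·e^(−rT)·N(d₂)
   = 596.4809·0.889506 − 364.5460·0.859278·0.676550 = 318.646523
B₀ = V₀ − E₀ = 596.4809 − 318.646523 = 277.834377

B0=277.8344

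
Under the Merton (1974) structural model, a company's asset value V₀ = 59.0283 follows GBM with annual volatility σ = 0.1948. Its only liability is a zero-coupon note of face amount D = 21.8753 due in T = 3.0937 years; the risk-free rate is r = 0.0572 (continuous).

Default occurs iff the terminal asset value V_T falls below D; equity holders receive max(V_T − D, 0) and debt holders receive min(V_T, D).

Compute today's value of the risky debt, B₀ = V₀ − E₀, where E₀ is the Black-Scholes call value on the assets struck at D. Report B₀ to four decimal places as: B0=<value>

d₁ = [ln(V₀/D) + (r + σ²/2)T] / (σ√T)
   = [ln(59.0283/21.8753) + (0.0572 + 0.5·0.1948²)·3.0937] / (0.1948·√3.0937)
   = [0.992659 + 0.235658] / 0.342632 = 3.584944
d₂ = d₁ − σ√T = 3.584944 − 0.342632 = 3.242312
N(d₁) = 0.999831,  N(d₂) = 0.999407,  e^(−rT) = 0.837814
E₀ = V₀·N(d₁) − D·e^(−rT)·N(d₂)
   = 59.0283·0.999831 − 21.8753·0.837814·0.999407 = 40.701790
B₀ = V₀ − E₀ = 59.0283 − 40.701790 = 18.326510

B0=18.3265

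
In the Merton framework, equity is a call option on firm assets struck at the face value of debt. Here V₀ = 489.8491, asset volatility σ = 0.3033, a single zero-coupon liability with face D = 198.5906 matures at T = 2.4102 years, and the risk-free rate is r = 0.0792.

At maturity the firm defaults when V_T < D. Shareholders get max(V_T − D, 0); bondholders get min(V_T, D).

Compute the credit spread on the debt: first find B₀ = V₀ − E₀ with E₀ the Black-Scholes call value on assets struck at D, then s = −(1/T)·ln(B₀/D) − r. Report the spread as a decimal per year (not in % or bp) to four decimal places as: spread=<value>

spread=0.0011

d₁ = [ln(V₀/D) + (r + σ²/2)T] / (σ√T)
   = [ln(489.8491/198.5906) + (0.0792 + 0.5·0.3033²)·2.4102] / (0.3033·√2.4102)
   = [0.902852 + 0.301746] / 0.470868 = 2.558251
d₂ = d₁ − σ√T = 2.558251 − 0.470868 = 2.087384
N(d₁) = 0.994740,  N(d₂) = 0.981573,  e^(−rT) = 0.826225
E₀ = V₀·N(d₁) − D·e^(−rT)·N(d₂)
   = 489.8491·0.994740 − 198.5906·0.826225·0.981573 = 326.215394
B₀ = V₀ − E₀ = 489.8491 − 326.215394 = 163.633706
spread = −(1/T)·ln(B₀/D) − r = −(1/2.4102)·ln(163.633706/198.5906) − 0.0792 = 0.00113150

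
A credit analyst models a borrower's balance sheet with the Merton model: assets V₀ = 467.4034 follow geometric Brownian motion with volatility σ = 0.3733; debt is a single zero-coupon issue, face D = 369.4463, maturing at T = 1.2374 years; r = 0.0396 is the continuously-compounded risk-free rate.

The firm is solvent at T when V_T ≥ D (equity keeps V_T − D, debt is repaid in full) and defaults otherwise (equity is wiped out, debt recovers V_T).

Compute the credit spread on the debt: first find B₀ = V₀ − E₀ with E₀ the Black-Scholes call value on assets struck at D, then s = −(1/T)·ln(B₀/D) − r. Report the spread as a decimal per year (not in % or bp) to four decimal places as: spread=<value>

spread=0.0581

d₁ = [ln(V₀/D) + (r + σ²/2)T] / (σ√T)
   = [ln(467.4034/369.4463) + (0.0396 + 0.5·0.3733²)·1.2374] / (0.3733·√1.2374)
   = [0.235187 + 0.135219] / 0.415253 = 0.892000
d₂ = d₁ − σ√T = 0.892000 − 0.415253 = 0.476747
N(d₁) = 0.813804,  N(d₂) = 0.683229,  e^(−rT) = 0.952180
E₀ = V₀·N(d₁) − D·e^(−rT)·N(d₂)
   = 467.4034·0.813804 − 369.4463·0.952180·0.683229 = 140.028714
B₀ = V₀ − E₀ = 467.4034 − 140.028714 = 327.374686
spread = −(1/T)·ln(B₀/D) − r = −(1/1.2374)·ln(327.374686/369.4463) − 0.0396 = 0.05810491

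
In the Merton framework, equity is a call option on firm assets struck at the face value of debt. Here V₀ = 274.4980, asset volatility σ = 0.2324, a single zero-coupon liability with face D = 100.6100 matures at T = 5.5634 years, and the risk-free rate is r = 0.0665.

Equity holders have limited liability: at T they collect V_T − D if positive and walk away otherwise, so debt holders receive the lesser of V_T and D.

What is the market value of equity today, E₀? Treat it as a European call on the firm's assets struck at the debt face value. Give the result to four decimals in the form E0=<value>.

E0=205.1452

d₁ = [ln(V₀/D) + (r + σ²/2)T] / (σ√T)
   = [ln(274.4980/100.6100) + (0.0665 + 0.5·0.2324²)·5.5634] / (0.2324·√5.5634)
   = [1.003692 + 0.520205] / 0.548159 = 2.780030
d₂ = d₁ − σ√T = 2.780030 − 0.548159 = 2.231871
N(d₁) = 0.997282,  N(d₂) = 0.987188,  e^(−rT) = 0.690758
E₀ = V₀·N(d₁) − D·e^(−rT)·N(d₂)
   = 274.4980·0.997282 − 100.6100·0.690758·0.987188 = 205.145240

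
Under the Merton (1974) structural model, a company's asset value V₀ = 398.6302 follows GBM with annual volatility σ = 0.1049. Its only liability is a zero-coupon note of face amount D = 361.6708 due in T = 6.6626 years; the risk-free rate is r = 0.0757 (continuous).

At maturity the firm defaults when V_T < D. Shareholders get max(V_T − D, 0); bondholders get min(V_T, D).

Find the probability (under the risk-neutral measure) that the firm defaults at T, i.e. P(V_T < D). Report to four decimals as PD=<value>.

d₁ = [ln(V₀/D) + (r + σ²/2)T] / (σ√T)
   = [ln(398.6302/361.6708) + (0.0757 + 0.5·0.1049²)·6.6626] / (0.1049·√6.6626)
   = [0.097300 + 0.541016] / 0.270768 = 2.357429
d₂ = d₁ − σ√T = 2.357429 − 0.270768 = 2.086661
risk-neutral PD = N(−d₂) = N(-2.086661) = 0.018459

PD=0.0185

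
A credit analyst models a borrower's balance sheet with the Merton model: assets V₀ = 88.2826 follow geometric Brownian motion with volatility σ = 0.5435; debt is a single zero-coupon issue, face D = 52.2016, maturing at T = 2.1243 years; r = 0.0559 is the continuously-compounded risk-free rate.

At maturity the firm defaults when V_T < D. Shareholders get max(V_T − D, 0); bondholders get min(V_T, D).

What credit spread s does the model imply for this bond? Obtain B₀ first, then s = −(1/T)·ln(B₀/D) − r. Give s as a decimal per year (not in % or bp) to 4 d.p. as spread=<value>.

d₁ = [ln(V₀/D) + (r + σ²/2)T] / (σ√T)
   = [ln(88.2826/52.2016) + (0.0559 + 0.5·0.5435²)·2.1243] / (0.5435·√2.1243)
   = [0.525430 + 0.432499] / 0.792150 = 1.209277
d₂ = d₁ − σ√T = 1.209277 − 0.792150 = 0.417127
N(d₁) = 0.886722,  N(d₂) = 0.661707,  e^(−rT) = 0.888031
E₀ = V₀·N(d₁) − D·e^(−rT)·N(d₂)
   = 88.2826·0.886722 − 52.2016·0.888031·0.661707 = 47.607574
B₀ = V₀ − E₀ = 88.2826 − 47.607574 = 40.675026
spread = −(1/T)·ln(B₀/D) − r = −(1/2.1243)·ln(40.675026/52.2016) − 0.0559 = 0.06154991

spread=0.0615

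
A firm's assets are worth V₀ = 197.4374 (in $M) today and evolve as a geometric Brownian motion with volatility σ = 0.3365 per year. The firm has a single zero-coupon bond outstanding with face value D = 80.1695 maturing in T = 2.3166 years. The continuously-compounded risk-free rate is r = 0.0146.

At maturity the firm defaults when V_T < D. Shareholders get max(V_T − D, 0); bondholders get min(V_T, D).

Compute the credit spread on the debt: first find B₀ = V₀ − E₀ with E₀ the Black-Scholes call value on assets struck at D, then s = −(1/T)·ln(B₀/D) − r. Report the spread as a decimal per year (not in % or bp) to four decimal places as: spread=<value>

d₁ = [ln(V₀/D) + (r + σ²/2)T] / (σ√T)
   = [ln(197.4374/80.1695) + (0.0146 + 0.5·0.3365²)·2.3166] / (0.3365·√2.3166)
   = [0.901278 + 0.164979] / 0.512166 = 2.081860
d₂ = d₁ − σ√T = 2.081860 − 0.512166 = 1.569694
N(d₁) = 0.981322,  N(d₂) = 0.941757,  e^(−rT) = 0.966743
E₀ = V₀·N(d₁) − D·e^(−rT)·N(d₂)
   = 197.4374·0.981322 − 80.1695·0.966743·0.941757 = 120.760453
B₀ = V₀ − E₀ = 197.4374 − 120.760453 = 76.676947
spread = −(1/T)·ln(B₀/D) − r = −(1/2.3166)·ln(76.676947/80.1695) − 0.0146 = 0.00462734

spread=0.0046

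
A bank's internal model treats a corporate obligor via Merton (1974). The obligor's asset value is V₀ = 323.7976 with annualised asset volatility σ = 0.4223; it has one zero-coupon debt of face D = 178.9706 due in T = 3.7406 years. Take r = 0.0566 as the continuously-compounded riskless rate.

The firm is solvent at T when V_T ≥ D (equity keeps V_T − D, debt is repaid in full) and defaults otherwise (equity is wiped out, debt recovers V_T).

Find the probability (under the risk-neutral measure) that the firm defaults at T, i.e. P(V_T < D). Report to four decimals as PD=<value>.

PD=0.2821

d₁ = [ln(V₀/D) + (r + σ²/2)T] / (σ√T)
   = [ln(323.7976/178.9706) + (0.0566 + 0.5·0.4223²)·3.7406] / (0.4223·√3.7406)
   = [0.592897 + 0.545262] / 0.816755 = 1.393514
d₂ = d₁ − σ√T = 1.393514 − 0.816755 = 0.576759
risk-neutral PD = N(−d₂) = N(-0.576759) = 0.282051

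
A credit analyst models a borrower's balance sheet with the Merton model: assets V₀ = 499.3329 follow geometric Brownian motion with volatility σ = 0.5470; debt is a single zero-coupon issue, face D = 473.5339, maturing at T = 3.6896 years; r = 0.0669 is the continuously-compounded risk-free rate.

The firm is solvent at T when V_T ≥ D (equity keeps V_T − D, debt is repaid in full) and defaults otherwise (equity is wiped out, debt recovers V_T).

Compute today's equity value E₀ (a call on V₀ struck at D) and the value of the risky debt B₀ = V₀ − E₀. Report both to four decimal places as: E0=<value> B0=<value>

E0=245.1930 B0=254.1399

d₁ = [ln(V₀/D) + (r + σ²/2)T] / (σ√T)
   = [ln(499.3329/473.5339) + (0.0669 + 0.5·0.5470²)·3.6896] / (0.5470·√3.6896)
   = [0.053050 + 0.798815] / 1.050696 = 0.810762
d₂ = d₁ − σ√T = 0.810762 − 1.050696 = -0.239933
N(d₁) = 0.791249,  N(d₂) = 0.405191,  e^(−rT) = 0.781270
E₀ = V₀·N(d₁) − D·e^(−rT)·N(d₂)
   = 499.3329·0.791249 − 473.5339·0.781270·0.405191 = 245.193018
B₀ = V₀ − E₀ = 499.3329 − 245.193018 = 254.139882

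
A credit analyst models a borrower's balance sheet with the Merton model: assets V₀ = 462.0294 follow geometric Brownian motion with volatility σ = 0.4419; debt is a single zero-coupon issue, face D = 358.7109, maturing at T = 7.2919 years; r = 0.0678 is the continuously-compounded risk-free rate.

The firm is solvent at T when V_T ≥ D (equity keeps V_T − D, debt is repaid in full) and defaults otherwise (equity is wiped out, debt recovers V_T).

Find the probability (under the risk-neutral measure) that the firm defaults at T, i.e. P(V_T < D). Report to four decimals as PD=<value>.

PD=0.4881

d₁ = [ln(V₀/D) + (r + σ²/2)T] / (σ√T)
   = [ln(462.0294/358.7109) + (0.0678 + 0.5·0.4419²)·7.2919] / (0.4419·√7.2919)
   = [0.253112 + 1.206356] / 1.193285 = 1.223067
d₂ = d₁ − σ√T = 1.223067 − 1.193285 = 0.029781
risk-neutral PD = N(−d₂) = N(-0.029781) = 0.488121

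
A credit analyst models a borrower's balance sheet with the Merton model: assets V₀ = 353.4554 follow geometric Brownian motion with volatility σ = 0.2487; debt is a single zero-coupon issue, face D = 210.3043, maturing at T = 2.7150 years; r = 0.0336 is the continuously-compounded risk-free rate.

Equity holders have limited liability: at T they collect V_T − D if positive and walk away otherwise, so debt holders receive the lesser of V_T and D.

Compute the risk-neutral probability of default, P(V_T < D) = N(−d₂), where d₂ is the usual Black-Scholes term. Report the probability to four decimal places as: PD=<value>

PD=0.0994

d₁ = [ln(V₀/D) + (r + σ²/2)T] / (σ√T)
   = [ln(353.4554/210.3043) + (0.0336 + 0.5·0.2487²)·2.7150] / (0.2487·√2.7150)
   = [0.519202 + 0.175188] / 0.409789 = 1.694503
d₂ = d₁ − σ√T = 1.694503 − 0.409789 = 1.284714
risk-neutral PD = N(−d₂) = N(-1.284714) = 0.099446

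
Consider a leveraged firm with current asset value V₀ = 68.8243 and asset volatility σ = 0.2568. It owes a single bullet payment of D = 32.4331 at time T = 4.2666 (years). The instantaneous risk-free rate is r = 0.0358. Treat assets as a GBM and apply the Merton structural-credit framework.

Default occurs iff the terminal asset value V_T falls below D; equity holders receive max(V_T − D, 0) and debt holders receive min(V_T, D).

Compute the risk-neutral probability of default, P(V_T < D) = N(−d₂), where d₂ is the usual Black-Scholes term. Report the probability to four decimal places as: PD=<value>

d₁ = [ln(V₀/D) + (r + σ²/2)T] / (σ√T)
   = [ln(68.8243/32.4331) + (0.0358 + 0.5·0.2568²)·4.2666] / (0.2568·√4.2666)
   = [0.752377 + 0.293427] / 0.530440 = 1.971581
d₂ = d₁ − σ√T = 1.971581 − 0.530440 = 1.441141
risk-neutral PD = N(−d₂) = N(-1.441141) = 0.074772

PD=0.0748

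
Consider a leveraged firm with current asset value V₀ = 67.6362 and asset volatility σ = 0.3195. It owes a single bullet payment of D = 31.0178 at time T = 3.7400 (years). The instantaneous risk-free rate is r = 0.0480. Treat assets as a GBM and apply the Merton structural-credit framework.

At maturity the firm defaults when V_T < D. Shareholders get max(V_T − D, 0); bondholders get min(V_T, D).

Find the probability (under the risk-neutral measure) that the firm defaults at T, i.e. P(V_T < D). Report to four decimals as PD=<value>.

d₁ = [ln(V₀/D) + (r + σ²/2)T] / (σ√T)
   = [ln(67.6362/31.0178) + (0.0480 + 0.5·0.3195²)·3.7400] / (0.3195·√3.7400)
   = [0.779582 + 0.370410] / 0.617884 = 1.861179
d₂ = d₁ − σ√T = 1.861179 − 0.617884 = 1.243296
risk-neutral PD = N(−d₂) = N(-1.243296) = 0.106879

PD=0.1069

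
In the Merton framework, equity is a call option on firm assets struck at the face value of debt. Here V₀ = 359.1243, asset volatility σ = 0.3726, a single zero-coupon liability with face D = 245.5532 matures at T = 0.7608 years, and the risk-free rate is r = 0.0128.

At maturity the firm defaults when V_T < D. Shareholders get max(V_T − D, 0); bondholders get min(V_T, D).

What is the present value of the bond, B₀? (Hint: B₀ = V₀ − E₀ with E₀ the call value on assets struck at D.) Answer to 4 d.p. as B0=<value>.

B0=237.8296

d₁ = [ln(V₀/D) + (r + σ²/2)T] / (σ√T)
   = [ln(359.1243/245.5532) + (0.0128 + 0.5·0.3726²)·0.7608] / (0.3726·√0.7608)
   = [0.380155 + 0.062549] / 0.324996 = 1.362184
d₂ = d₁ − σ√T = 1.362184 − 0.324996 = 1.037188
N(d₁) = 0.913430,  N(d₂) = 0.850176,  e^(−rT) = 0.990309
E₀ = V₀·N(d₁) − D·e^(−rT)·N(d₂)
   = 359.1243·0.913430 − 245.5532·0.990309·0.850176 = 121.294659
B₀ = V₀ − E₀ = 359.1243 − 121.294659 = 237.829641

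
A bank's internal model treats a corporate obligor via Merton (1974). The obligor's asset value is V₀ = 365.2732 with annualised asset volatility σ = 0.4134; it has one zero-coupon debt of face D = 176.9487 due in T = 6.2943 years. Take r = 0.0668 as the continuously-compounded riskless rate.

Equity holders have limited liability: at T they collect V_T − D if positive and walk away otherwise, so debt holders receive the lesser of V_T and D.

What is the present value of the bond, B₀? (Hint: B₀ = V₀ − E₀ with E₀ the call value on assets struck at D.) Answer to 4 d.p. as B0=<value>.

d₁ = [ln(V₀/D) + (r + σ²/2)T] / (σ√T)
   = [ln(365.2732/176.9487) + (0.0668 + 0.5·0.4134²)·6.2943] / (0.4134·√6.2943)
   = [0.724786 + 0.958306] / 1.037156 = 1.622795
d₂ = d₁ − σ√T = 1.622795 − 1.037156 = 0.585638
N(d₁) = 0.947683,  N(d₂) = 0.720941,  e^(−rT) = 0.656745
E₀ = V₀·N(d₁) − D·e^(−rT)·N(d₂)
   = 365.2732·0.947683 − 176.9487·0.656745·0.720941 = 262.382662
B₀ = V₀ − E₀ = 365.2732 − 262.382662 = 102.890538

B0=102.8905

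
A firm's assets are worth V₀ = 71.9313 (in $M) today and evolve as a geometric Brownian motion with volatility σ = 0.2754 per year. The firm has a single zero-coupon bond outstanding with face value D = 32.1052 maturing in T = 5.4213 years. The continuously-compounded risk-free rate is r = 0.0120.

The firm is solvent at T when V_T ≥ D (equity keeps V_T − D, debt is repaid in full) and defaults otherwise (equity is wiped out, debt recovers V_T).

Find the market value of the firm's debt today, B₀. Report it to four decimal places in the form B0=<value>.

d₁ = [ln(V₀/D) + (r + σ²/2)T] / (σ√T)
   = [ln(71.9313/32.1052) + (0.0120 + 0.5·0.2754²)·5.4213] / (0.2754·√5.4213)
   = [0.806693 + 0.270645] / 0.641233 = 1.680106
d₂ = d₁ − σ√T = 1.680106 − 0.641233 = 1.038873
N(d₁) = 0.953532,  N(d₂) = 0.850568,  e^(−rT) = 0.937015
E₀ = V₀·N(d₁) − D·e^(−rT)·N(d₂)
   = 71.9313·0.953532 − 32.1052·0.937015·0.850568 = 43.001073
B₀ = V₀ − E₀ = 71.9313 − 43.001073 = 28.930227

B0=28.9302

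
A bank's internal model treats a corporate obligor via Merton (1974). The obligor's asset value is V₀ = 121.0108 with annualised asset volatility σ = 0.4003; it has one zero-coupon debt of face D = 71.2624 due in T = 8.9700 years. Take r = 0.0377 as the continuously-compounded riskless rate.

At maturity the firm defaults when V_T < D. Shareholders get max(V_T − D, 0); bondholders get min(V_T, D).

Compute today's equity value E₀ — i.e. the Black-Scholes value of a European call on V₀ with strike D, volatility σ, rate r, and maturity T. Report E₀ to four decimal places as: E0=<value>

d₁ = [ln(V₀/D) + (r + σ²/2)T] / (σ√T)
   = [ln(121.0108/71.2624) + (0.0377 + 0.5·0.4003²)·8.9700] / (0.4003·√8.9700)
   = [0.529511 + 1.056846] / 1.198897 = 1.323180
d₂ = d₁ − σ√T = 1.323180 − 1.198897 = 0.124284
N(d₁) = 0.907112,  N(d₂) = 0.549455,  e^(−rT) = 0.713075
E₀ = V₀·N(d₁) − D·e^(−rT)·N(d₂)
   = 121.0108·0.907112 − 71.2624·0.713075·0.549455 = 81.849619

E0=81.8496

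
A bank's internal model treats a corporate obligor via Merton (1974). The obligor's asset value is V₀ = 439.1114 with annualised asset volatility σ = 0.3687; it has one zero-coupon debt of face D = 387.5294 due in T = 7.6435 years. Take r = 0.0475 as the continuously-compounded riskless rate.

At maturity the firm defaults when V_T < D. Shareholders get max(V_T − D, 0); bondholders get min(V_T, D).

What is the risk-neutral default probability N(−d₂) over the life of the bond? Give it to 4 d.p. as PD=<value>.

PD=0.5123

d₁ = [ln(V₀/D) + (r + σ²/2)T] / (σ√T)
   = [ln(439.1114/387.5294) + (0.0475 + 0.5·0.3687²)·7.6435] / (0.3687·√7.6435)
   = [0.124961 + 0.882594] / 1.019340 = 0.988438
d₂ = d₁ − σ√T = 0.988438 − 1.019340 = -0.030902
risk-neutral PD = N(−d₂) = N(0.030902) = 0.512326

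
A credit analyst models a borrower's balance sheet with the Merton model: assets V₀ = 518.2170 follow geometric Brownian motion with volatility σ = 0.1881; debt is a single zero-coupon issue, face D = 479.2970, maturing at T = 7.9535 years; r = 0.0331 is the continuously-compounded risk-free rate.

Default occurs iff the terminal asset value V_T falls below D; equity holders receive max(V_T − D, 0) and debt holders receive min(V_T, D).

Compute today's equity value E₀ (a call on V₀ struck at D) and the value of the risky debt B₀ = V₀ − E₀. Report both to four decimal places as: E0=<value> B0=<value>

d₁ = [ln(V₀/D) + (r + σ²/2)T] / (σ√T)
   = [ln(518.2170/479.2970) + (0.0331 + 0.5·0.1881²)·7.9535] / (0.1881·√7.9535)
   = [0.078074 + 0.403965] / 0.530479 = 0.908686
d₂ = d₁ − σ√T = 0.908686 − 0.530479 = 0.378207
N(d₁) = 0.818242,  N(d₂) = 0.647362,  e^(−rT) = 0.768541
E₀ = V₀·N(d₁) − D·e^(−rT)·N(d₂)
   = 518.2170·0.818242 − 479.2970·0.768541·0.647362 = 185.565052
B₀ = V₀ − E₀ = 518.2170 − 185.565052 = 332.651948

E0=185.5651 B0=332.6519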